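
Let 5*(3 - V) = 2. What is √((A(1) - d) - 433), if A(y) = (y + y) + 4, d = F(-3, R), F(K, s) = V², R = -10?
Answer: 2*I*√2711/5 ≈ 20.827*I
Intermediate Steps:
V = 13/5 (V = 3 - ⅕*2 = 3 - ⅖ = 13/5 ≈ 2.6000)
F(K, s) = 169/25 (F(K, s) = (13/5)² = 169/25)
d = 169/25 ≈ 6.7600
A(y) = 4 + 2*y (A(y) = 2*y + 4 = 4 + 2*y)
√((A(1) - d) - 433) = √(((4 + 2*1) - 1*169/25) - 433) = √(((4 + 2) - 169/25) - 433) = √((6 - 169/25) - 433) = √(-19/25 - 433) = √(-10844/25) = 2*I*√2711/5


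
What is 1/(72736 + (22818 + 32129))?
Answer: 1/127683 ≈ 7.8319e-6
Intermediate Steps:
1/(72736 + (22818 + 32129)) = 1/(72736 + 54947) = 1/127683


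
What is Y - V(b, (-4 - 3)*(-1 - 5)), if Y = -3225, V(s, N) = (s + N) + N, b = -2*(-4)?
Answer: -3317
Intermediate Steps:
b = 8
V(s, N) = s + 2*N (V(s, N) = (N + s) + N = s + 2*N)
Y - V(b, (-4 - 3)*(-1 - 5)) = -3225 - (8 + 2*((-4 - 3)*(-1 - 5))) = -3225 - (8 + 2*(-7*(-6))) = -3225 - (8 + 2*42) = -3225 - (8 + 84) = -3225 - 1*92 = -3225 - 92 = -3317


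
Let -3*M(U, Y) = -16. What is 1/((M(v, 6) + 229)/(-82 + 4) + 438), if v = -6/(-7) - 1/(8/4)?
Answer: 234/101789 ≈ 0.0022989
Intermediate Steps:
v = 5/14 (v = -6*(-⅐) - 1/(8*(¼)) = 6/7 - 1/2 = 6/7 - 1*½ = 6/7 - ½ = 5/14 ≈ 0.35714)
M(U, Y) = 16/3 (M(U, Y) = -⅓*(-16) = 16/3)
1/((M(v, 6) + 229)/(-82 + 4) + 438) = 1/((16/3 + 229)/(-82 + 4) + 438) = 1/((703/3)/(-78) + 438) = 1/((703/3)*(-1/78) + 438) = 1/(-703/234 + 438) = 1/(101789/234) = 234/101789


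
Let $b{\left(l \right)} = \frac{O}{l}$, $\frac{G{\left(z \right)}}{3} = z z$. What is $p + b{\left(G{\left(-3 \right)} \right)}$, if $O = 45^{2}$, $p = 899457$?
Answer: $899532$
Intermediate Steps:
$G{\left(z \right)} = 3 z^{2}$ ($G{\left(z \right)} = 3 z z = 3 z^{2}$)
$O = 2025$
$b{\left(l \right)} = \frac{2025}{l}$
$p + b{\left(G{\left(-3 \right)} \right)} = 899457 + \frac{2025}{3 \left(-3\right)^{2}} = 899457 + \frac{2025}{3 \cdot 9} = 899457 + \frac{2025}{27} = 899457 + 2025 \cdot \frac{1}{27} = 899457 + 75 = 899532$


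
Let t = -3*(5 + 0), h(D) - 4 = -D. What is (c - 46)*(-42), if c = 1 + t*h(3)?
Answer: 2520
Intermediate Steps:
h(D) = 4 - D
t = -15 (t = -3*5 = -15)
c = -14 (c = 1 - 15*(4 - 1*3) = 1 - 15*(4 - 3) = 1 - 15*1 = 1 - 15 = -14)
(c - 46)*(-42) = (-14 - 46)*(-42) = -60*(-42) = 2520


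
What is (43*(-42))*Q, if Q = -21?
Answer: 37926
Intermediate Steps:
(43*(-42))*Q = (43*(-42))*(-21) = -1806*(-21) = 37926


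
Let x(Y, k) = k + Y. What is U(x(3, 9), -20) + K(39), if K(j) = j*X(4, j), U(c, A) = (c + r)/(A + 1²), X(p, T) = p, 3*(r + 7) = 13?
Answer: 8864/57 ≈ 155.51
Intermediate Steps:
r = -8/3 (r = -7 + (⅓)*13 = -7 + 13/3 = -8/3 ≈ -2.6667)
x(Y, k) = Y + k
U(c, A) = (-8/3 + c)/(1 + A) (U(c, A) = (c - 8/3)/(A + 1²) = (-8/3 + c)/(A + 1) = (-8/3 + c)/(1 + A))
K(j) = 4*j (K(j) = j*4 = 4*j)
U(x(3, 9), -20) + K(39) = (-8/3 + (3 + 9))/(1 - 20) + 4*39 = (-8/3 + 12)/(-19) + 156 = -1/19*28/3 + 156 = -28/57 + 156 = 8864/57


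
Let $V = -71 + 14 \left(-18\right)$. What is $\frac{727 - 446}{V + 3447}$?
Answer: $\frac{281}{3124} \approx 0.089949$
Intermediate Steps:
$V = -323$ ($V = -71 - 252 = -323$)
$\frac{727 - 446}{V + 3447} = \frac{727 - 446}{-323 + 3447} = \frac{727 - 446}{3124} = \left(727 - 446\right) \frac{1}{3124} = 281 \cdot \frac{1}{3124} = \frac{281}{3124}$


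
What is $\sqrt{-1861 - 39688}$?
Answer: $i \sqrt{41549} \approx 203.84 i$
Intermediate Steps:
$\sqrt{-1861 - 39688} = \sqrt{-41549} = i \sqrt{41549}$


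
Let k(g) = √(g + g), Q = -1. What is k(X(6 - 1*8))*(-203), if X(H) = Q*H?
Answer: -406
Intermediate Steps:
X(H) = -H
k(g) = √2*√g (k(g) = √(2*g) = √2*√g)
k(X(6 - 1*8))*(-203) = (√2*√(-(6 - 1*8)))*(-203) = (√2*√(-(6 - 8)))*(-203) = (√2*√(-1*(-2)))*(-203) = (√2*√2)*(-203) = 2*(-203) = -406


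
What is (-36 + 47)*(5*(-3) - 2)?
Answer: -187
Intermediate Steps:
(-36 + 47)*(5*(-3) - 2) = 11*(-15 - 2) = 11*(-17) = -187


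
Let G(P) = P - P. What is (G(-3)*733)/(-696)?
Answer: 0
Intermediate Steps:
G(P) = 0
(G(-3)*733)/(-696) = (0*733)/(-696) = 0*(-1/696) = 0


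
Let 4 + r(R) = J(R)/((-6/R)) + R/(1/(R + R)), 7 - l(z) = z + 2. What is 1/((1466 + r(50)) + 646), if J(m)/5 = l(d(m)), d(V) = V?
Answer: 1/8983 ≈ 0.00011132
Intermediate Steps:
l(z) = 5 - z (l(z) = 7 - (z + 2) = 7 - (2 + z) = 7 + (-2 - z) = 5 - z)
J(m) = 25 - 5*m (J(m) = 5*(5 - m) = 25 - 5*m)
r(R) = -4 + 2*R² - R*(25 - 5*R)/6 (r(R) = -4 + ((25 - 5*R)/((-6/R)) + R/(1/(R + R))) = -4 + ((25 - 5*R)*(-R/6) + R/(1/(2*R))) = -4 + (-R*(25 - 5*R)/6 + R/((1/(2*R)))) = -4 + (-R*(25 - 5*R)/6 + R*(2*R)) = -4 + (-R*(25 - 5*R)/6 + 2*R²) = -4 + (2*R² - R*(25 - 5*R)/6) = -4 + 2*R² - R*(25 - 5*R)/6)
1/((1466 + r(50)) + 646) = 1/((1466 + (-4 - 25/6*50 + (17/6)*50²)) + 646) = 1/((1466 + (-4 - 625/3 + (17/6)*2500)) + 646) = 1/((1466 + (-4 - 625/3 + 21250/3)) + 646) = 1/((1466 + 6871) + 646) = 1/(8337 + 646) = 1/8983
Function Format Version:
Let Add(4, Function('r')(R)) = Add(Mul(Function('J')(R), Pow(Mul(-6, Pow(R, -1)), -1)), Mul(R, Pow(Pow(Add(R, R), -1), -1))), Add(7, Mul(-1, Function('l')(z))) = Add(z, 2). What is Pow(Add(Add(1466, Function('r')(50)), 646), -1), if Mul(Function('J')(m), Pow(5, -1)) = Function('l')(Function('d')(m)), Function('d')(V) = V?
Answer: Rational(1, 8983) ≈ 0.00011132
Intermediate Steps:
Function('l')(z) = Add(5, Mul(-1, z)) (Function('l')(z) = Add(7, Mul(-1, Add(z, 2))) = Add(7, Mul(-1, Add(2, z))) = Add(7, Add(-2, Mul(-1, z))) = Add(5, Mul(-1, z)))
Function('J')(m) = Add(25, Mul(-5, m)) (Function('J')(m) = Mul(5, Add(5, Mul(-1, m))) = Add(25, Mul(-5, m)))
Function('r')(R) = Add(-4, Mul(2, Pow(R, 2)), Mul(Rational(-1, 6), R, Add(25, Mul(-5, R)))) (Function('r')(R) = Add(-4, Add(Mul(Add(25, Mul(-5, R)), Pow(Mul(-6, Pow(R, -1)), -1)), Mul(R, Pow(Pow(Add(R, R), -1), -1)))) = Add(-4, Add(Mul(Add(25, Mul(-5, R)), Mul(Rational(-1, 6), R)), Mul(R, Pow(Pow(Mul(2, R), -1), -1)))) = Add(-4, Add(Mul(Rational(-1, 6), R, Add(25, Mul(-5, R))), Mul(R, Pow(Mul(Rational(1, 2), Pow(R, -1)), -1)))) = Add(-4, Add(Mul(Rational(-1, 6), R, Add(25, Mul(-5, R))), Mul(R, Mul(2, R)))) = Add(-4, Add(Mul(Rational(-1, 6), R, Add(25, Mul(-5, R))), Mul(2, Pow(R, 2)))) = Add(-4, Add(Mul(2, Pow(R, 2)), Mul(Rational(-1, 6), R, Add(25, Mul(-5, R))))) = Add(-4, Mul(2, Pow(R, 2)), Mul(Rational(-1, 6), R, Add(25, Mul(-5, R)))))
Pow(Add(Add(1466, Function('r')(50)), 646), -1) = Pow(Add(Add(1466, Add(-4, Mul(Rational(-25, 6), 50), Mul(Rational(17, 6), Pow(50, 2)))), 646), -1) = Pow(Add(Add(1466, Add(-4, Rational(-625, 3), Mul(Rational(17, 6), 2500))), 646), -1) = Pow(Add(Add(1466, Add(-4, Rational(-625, 3), Rational(21250, 3))), 646), -1) = Pow(Add(Add(1466, 6871), 646), -1) = Pow(Add(8337, 646), -1) = Pow(8983, -1) = Rational(1, 8983)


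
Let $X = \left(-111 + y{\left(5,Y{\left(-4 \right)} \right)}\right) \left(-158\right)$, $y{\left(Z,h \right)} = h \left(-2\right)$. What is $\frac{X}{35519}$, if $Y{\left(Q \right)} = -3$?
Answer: $\frac{16590}{35519} \approx 0.46707$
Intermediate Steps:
$y{\left(Z,h \right)} = - 2 h$
$X = 16590$ ($X = \left(-111 - -6\right) \left(-158\right) = \left(-111 + 6\right) \left(-158\right) = \left(-105\right) \left(-158\right) = 16590$)
$\frac{X}{35519} = \frac{16590}{35519}$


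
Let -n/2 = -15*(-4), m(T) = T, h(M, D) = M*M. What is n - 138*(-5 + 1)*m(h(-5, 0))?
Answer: 13680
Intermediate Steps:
h(M, D) = M²
n = -120 (n = -(-30)*(-4) = -2*60 = -120)
n - 138*(-5 + 1)*m(h(-5, 0)) = -120 - 138*(-5 + 1)*(-5)² = -120 - (-552)*25 = -120 - 138*(-100) = -120 + 13800 = 13680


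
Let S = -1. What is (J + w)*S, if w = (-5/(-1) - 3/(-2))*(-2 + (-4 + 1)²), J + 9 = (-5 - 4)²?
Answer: -235/2 ≈ -117.50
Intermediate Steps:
J = 72 (J = -9 + (-5 - 4)² = -9 + (-9)² = -9 + 81 = 72)
w = 91/2 (w = (-5*(-1) - 3*(-½))*(-2 + (-3)²) = (5 + 3/2)*(-2 + 9) = (13/2)*7 = 91/2 ≈ 45.500)
(J + w)*S = (72 + 91/2)*(-1) = (235/2)*(-1) = -235/2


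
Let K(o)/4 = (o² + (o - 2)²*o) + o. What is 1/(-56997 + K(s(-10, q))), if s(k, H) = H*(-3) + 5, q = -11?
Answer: 1/145923 ≈ 6.8529e-6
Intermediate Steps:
s(k, H) = 5 - 3*H (s(k, H) = -3*H + 5 = 5 - 3*H)
K(o) = 4*o + 4*o² + 4*o*(-2 + o)² (K(o) = 4*((o² + (o - 2)²*o) + o) = 4*((o² + (-2 + o)²*o) + o) = 4*((o² + o*(-2 + o)²) + o) = 4*(o + o² + o*(-2 + o)²) = 4*o + 4*o² + 4*o*(-2 + o)²)
1/(-56997 + K(s(-10, q))) = 1/(-56997 + 4*(5 - 3*(-11))*(1 + (5 - 3*(-11)) + (-2 + (5 - 3*(-11)))²)) = 1/(-56997 + 4*(5 + 33)*(1 + (5 + 33) + (-2 + (5 + 33))²)) = 1/(-56997 + 4*38*(1 + 38 + (-2 + 38)²)) = 1/(-56997 + 4*38*(1 + 38 + 36²)) = 1/(-56997 + 4*38*(1 + 38 + 1296)) = 1/(-56997 + 4*38*1335) = 1/(-56997 + 202920) = 1/145923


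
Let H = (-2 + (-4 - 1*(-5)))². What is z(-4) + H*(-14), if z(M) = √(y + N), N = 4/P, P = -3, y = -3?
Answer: -14 + I*√39/3 ≈ -14.0 + 2.0817*I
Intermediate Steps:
N = -4/3 (N = 4/(-3) = 4*(-⅓) = -4/3 ≈ -1.3333)
z(M) = I*√39/3 (z(M) = √(-3 - 4/3) = √(-13/3) = I*√39/3)
H = 1 (H = (-2 + (-4 + 5))² = (-2 + 1)² = (-1)² = 1)
z(-4) + H*(-14) = I*√39/3 + 1*(-14) = I*√39/3 - 14 = -14 + I*√39/3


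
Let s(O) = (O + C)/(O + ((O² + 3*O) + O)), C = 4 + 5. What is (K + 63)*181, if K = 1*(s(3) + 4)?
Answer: 24435/2 ≈ 12218.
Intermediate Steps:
C = 9
s(O) = (9 + O)/(O² + 5*O) (s(O) = (O + 9)/(O + ((O² + 3*O) + O)) = (9 + O)/(O + (O² + 4*O)) = (9 + O)/(O² + 5*O))
K = 9/2 (K = 1*((9 + 3)/(3*(5 + 3)) + 4) = 1*((⅓)*12/8 + 4) = 1*((⅓)*(⅛)*12 + 4) = 1*(½ + 4) = 1*(9/2) = 9/2 ≈ 4.5000)
(K + 63)*181 = (9/2 + 63)*181 = (135/2)*181 = 24435/2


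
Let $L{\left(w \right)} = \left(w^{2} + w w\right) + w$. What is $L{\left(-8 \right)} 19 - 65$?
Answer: $2215$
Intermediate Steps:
$L{\left(w \right)} = w + 2 w^{2}$ ($L{\left(w \right)} = \left(w^{2} + w^{2}\right) + w = 2 w^{2} + w = w + 2 w^{2}$)
$L{\left(-8 \right)} 19 - 65 = - 8 \left(1 + 2 \left(-8\right)\right) 19 - 65 = - 8 \left(1 - 16\right) 19 - 65 = \left(-8\right) \left(-15\right) 19 - 65 = 120 \cdot 19 - 65 = 2280 - 65 = 2215$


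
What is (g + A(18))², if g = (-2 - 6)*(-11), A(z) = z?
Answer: 11236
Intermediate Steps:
g = 88 (g = -8*(-11) = 88)
(g + A(18))² = (88 + 18)² = 106² = 11236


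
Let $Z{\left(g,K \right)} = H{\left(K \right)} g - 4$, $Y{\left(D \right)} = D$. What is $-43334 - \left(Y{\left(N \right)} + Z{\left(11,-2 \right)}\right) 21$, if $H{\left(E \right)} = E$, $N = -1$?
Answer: $-42767$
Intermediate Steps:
$Z{\left(g,K \right)} = -4 + K g$ ($Z{\left(g,K \right)} = K g - 4 = -4 + K g$)
$-43334 - \left(Y{\left(N \right)} + Z{\left(11,-2 \right)}\right) 21 = -43334 - \left(-1 - 26\right) 21 = -43334 - \left(-27\right) 21 = -43334 - -567 = -43334 + 567 = -42767$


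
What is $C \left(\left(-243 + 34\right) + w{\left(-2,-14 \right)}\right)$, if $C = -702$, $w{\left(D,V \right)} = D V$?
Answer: $127062$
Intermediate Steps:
$C \left(\left(-243 + 34\right) + w{\left(-2,-14 \right)}\right) = - 702 \left(\left(-243 + 34\right) - -28\right) = - 702 \left(-209 + 28\right) = \left(-702\right) \left(-181\right) = 127062$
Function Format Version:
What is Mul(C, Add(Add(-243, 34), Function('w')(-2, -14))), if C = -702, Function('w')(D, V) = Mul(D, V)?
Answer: 127062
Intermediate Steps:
Mul(C, Add(Add(-243, 34), Function('w')(-2, -14))) = Mul(-702, Add(Add(-243, 34), Mul(-2, -14))) = Mul(-702, Add(-209, 28)) = Mul(-702, -181) = 127062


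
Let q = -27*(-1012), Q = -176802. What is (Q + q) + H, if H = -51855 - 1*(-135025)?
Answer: -66308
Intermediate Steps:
q = 27324
H = 83170 (H = -51855 + 135025 = 83170)
(Q + q) + H = (-176802 + 27324) + 83170 = -149478 + 83170 = -66308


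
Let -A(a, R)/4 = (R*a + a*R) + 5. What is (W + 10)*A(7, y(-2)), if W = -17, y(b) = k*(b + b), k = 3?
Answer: -4564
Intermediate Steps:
y(b) = 6*b (y(b) = 3*(b + b) = 3*(2*b) = 6*b)
A(a, R) = -20 - 8*R*a (A(a, R) = -4*((R*a + a*R) + 5) = -4*((R*a + R*a) + 5) = -4*(2*R*a + 5) = -4*(5 + 2*R*a) = -20 - 8*R*a)
(W + 10)*A(7, y(-2)) = (-17 + 10)*(-20 - 8*6*(-2)*7) = -7*(-20 - 8*(-12)*7) = -7*(-20 + 672) = -7*652 = -4564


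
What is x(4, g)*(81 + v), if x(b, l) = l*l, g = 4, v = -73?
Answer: 128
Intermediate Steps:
x(b, l) = l²
x(4, g)*(81 + v) = 4²*(81 - 73) = 16*8 = 128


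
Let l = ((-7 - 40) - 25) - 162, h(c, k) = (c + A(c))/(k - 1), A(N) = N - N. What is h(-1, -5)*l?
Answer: -39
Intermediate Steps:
A(N) = 0
h(c, k) = c/(-1 + k) (h(c, k) = (c + 0)/(k - 1) = c/(-1 + k))
l = -234 (l = (-47 - 25) - 162 = -72 - 162 = -234)
h(-1, -5)*l = -1/(-1 - 5)*(-234) = -1/(-6)*(-234) = -1*(-⅙)*(-234) = (⅙)*(-234) = -39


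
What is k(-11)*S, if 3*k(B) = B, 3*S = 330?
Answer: -1210/3 ≈ -403.33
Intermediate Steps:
S = 110 (S = (⅓)*330 = 110)
k(B) = B/3
k(-11)*S = ((⅓)*(-11))*110 = -11/3*110 = -1210/3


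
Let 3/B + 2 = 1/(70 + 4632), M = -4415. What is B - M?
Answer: 41500139/9403 ≈ 4413.5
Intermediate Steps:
B = -14106/9403 (B = 3/(-2 + 1/(70 + 4632)) = 3/(-2 + 1/4702) = 3/(-9403/4702) = 3*(-4702/9403) = -14106/9403 ≈ -1.5002)
B - M = -14106/9403 - 1*(-4415) = -14106/9403 + 4415 = 41500139/9403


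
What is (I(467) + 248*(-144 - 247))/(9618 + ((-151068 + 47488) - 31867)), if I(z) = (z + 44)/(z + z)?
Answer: 90567601/117524286 ≈ 0.77063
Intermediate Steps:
I(z) = (44 + z)/(2*z) (I(z) = (44 + z)/((2*z)) = (44 + z)*(1/(2*z)) = (44 + z)/(2*z))
(I(467) + 248*(-144 - 247))/(9618 + ((-151068 + 47488) - 31867)) = ((½)*(44 + 467)/467 + 248*(-144 - 247))/(9618 + ((-151068 + 47488) - 31867)) = ((½)*(1/467)*511 + 248*(-391))/(9618 + (-103580 - 31867)) = (511/934 - 96968)/(9618 - 135447) = -90567601/934/(-125829) = -90567601/934*(-1/125829) = 90567601/117524286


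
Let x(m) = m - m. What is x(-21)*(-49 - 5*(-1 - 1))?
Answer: 0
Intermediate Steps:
x(m) = 0
x(-21)*(-49 - 5*(-1 - 1)) = 0*(-49 - 5*(-1 - 1)) = 0*(-49 - 5*(-2)) = 0*(-49 + 10) = 0*(-39) = 0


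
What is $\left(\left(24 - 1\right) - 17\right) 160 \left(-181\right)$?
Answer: $-173760$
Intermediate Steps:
$\left(\left(24 - 1\right) - 17\right) 160 \left(-181\right) = \left(23 + \left(-30 + 13\right)\right) 160 \left(-181\right) = \left(23 - 17\right) 160 \left(-181\right) = 6 \cdot 160 \left(-181\right) = 960 \left(-181\right) = -173760$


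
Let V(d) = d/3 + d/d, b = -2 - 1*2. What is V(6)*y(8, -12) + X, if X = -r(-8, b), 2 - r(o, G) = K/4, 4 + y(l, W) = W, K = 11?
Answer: -189/4 ≈ -47.250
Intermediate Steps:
b = -4 (b = -2 - 2 = -4)
V(d) = 1 + d/3 (V(d) = d*(1/3) + 1 = d/3 + 1 = 1 + d/3)
y(l, W) = -4 + W
r(o, G) = -3/4 (r(o, G) = 2 - 11/4 = -3/4)
X = 3/4 (X = -1*(-3/4) = 3/4 ≈ 0.75000)
V(6)*y(8, -12) + X = (1 + (1/3)*6)*(-4 - 12) + 3/4 = (1 + 2)*(-16) + 3/4 = 3*(-16) + 3/4 = -48 + 3/4 = -189/4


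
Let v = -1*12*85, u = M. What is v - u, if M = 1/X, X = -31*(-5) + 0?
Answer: -158101/155 ≈ -1020.0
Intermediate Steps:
X = 155 (X = 155 + 0 = 155)
M = 1/155 ≈ 0.0064516
u = 1/155 ≈ 0.0064516
v = -1020 (v = -12*85 = -1020)
v - u = -1020 - 1*1/155 = -1020 - 1/155 = -158101/155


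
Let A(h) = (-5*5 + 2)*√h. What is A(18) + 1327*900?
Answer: 1194300 - 69*√2 ≈ 1.1942e+6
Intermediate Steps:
A(h) = -23*√h (A(h) = (-25 + 2)*√h = -23*√h)
A(18) + 1327*900 = -69*√2 + 1327*900 = -69*√2 + 1194300 = 1194300 - 69*√2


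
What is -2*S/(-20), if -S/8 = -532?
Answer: 2128/5 ≈ 425.60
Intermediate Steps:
S = 4256 (S = -8*(-532) = 4256)
-2*S/(-20) = -8512/(-20) = -8512*(-1)/20 = -2*(-1064/5) = 2128/5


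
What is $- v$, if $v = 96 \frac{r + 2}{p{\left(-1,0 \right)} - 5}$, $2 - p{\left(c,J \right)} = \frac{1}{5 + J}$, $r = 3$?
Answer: $150$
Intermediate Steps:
$p{\left(c,J \right)} = 2 - \frac{1}{5 + J}$
$v = -150$ ($v = 96 \frac{3 + 2}{\frac{9 + 2 \cdot 0}{5 + 0} - 5} = 96 \frac{5}{\frac{9 + 0}{5} - 5} = 96 \frac{5}{\frac{1}{5} \cdot 9 - 5} = 96 \frac{5}{\frac{9}{5} - 5} = 96 \frac{5}{- \frac{16}{5}} = 96 \cdot 5 \left(- \frac{5}{16}\right) = 96 \left(- \frac{25}{16}\right) = -150$)
$- v = \left(-1\right) \left(-150\right) = 150$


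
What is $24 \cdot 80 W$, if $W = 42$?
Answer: $80640$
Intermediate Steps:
$24 \cdot 80 W = 24 \cdot 80 \cdot 42 = 1920 \cdot 42 = 80640$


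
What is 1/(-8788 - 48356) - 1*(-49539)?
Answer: 2830856615/57144 ≈ 49539.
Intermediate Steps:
1/(-8788 - 48356) - 1*(-49539) = 1/(-57144) + 49539 = -1/57144 + 49539 = 2830856615/57144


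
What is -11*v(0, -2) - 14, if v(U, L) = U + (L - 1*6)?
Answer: 74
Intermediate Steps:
v(U, L) = -6 + L + U (v(U, L) = U + (L - 6) = U + (-6 + L) = -6 + L + U)
-11*v(0, -2) - 14 = -11*(-6 - 2 + 0) - 14 = -11*(-8) - 14 = 88 - 14 = 74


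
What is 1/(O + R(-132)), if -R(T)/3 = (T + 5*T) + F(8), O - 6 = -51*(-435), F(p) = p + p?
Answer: 1/24519 ≈ 4.0785e-5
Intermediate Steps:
F(p) = 2*p
O = 22191 (O = 6 - 51*(-435) = 6 + 22185 = 22191)
R(T) = -48 - 18*T (R(T) = -3*((T + 5*T) + 2*8) = -3*(6*T + 16) = -3*(16 + 6*T) = -48 - 18*T)
1/(O + R(-132)) = 1/(22191 + (-48 - 18*(-132))) = 1/(22191 + (-48 + 2376)) = 1/(22191 + 2328) = 1/24519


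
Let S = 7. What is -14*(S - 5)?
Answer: -28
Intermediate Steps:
-14*(S - 5) = -14*(7 - 5) = -14*2 = -28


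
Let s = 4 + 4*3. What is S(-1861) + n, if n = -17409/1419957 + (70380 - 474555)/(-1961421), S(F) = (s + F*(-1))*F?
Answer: -14038587099523711/4018951629 ≈ -3.4931e+6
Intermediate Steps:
s = 16 (s = 4 + 12 = 16)
S(F) = F*(16 - F) (S(F) = (16 + F*(-1))*F = (16 - F)*F = F*(16 - F))
n = 778881302/4018951629 (n = -17409*1/1419957 - 404175*(-1/1961421) = -829/67617 + 134725/653807 = 778881302/4018951629 ≈ 0.19380)
S(-1861) + n = -1861*(16 - 1*(-1861)) + 778881302/4018951629 = -1861*(16 + 1861) + 778881302/4018951629 = -1861*1877 + 778881302/4018951629 = -3493097 + 778881302/4018951629 = -14038587099523711/4018951629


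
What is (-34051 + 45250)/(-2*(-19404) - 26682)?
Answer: 3733/4042 ≈ 0.92355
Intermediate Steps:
(-34051 + 45250)/(-2*(-19404) - 26682) = 11199/(38808 - 26682) = 11199/12126 = 11199*(1/12126) = 3733/4042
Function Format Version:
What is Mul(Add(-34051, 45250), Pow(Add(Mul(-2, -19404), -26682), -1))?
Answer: Rational(3733, 4042) ≈ 0.92355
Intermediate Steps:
Mul(Add(-34051, 45250), Pow(Add(Mul(-2, -19404), -26682), -1)) = Mul(11199, Pow(Add(38808, -26682), -1)) = Mul(11199, Pow(12126, -1)) = Mul(11199, Rational(1, 12126)) = Rational(3733, 4042)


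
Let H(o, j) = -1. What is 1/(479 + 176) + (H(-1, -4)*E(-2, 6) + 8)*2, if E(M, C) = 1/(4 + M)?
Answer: 9826/655 ≈ 15.002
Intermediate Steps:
1/(479 + 176) + (H(-1, -4)*E(-2, 6) + 8)*2 = 1/(479 + 176) + (-1/(4 - 2) + 8)*2 = 1/655 + (-1/2 + 8)*2 = 1/655 + (-1*½ + 8)*2 = 1/655 + (-½ + 8)*2 = 1/655 + (15/2)*2 = 1/655 + 15 = 9826/655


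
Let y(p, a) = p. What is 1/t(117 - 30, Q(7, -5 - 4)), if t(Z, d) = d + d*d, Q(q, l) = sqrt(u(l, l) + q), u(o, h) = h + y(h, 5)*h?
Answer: 1/78 - sqrt(79)/6162 ≈ 0.011378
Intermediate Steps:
u(o, h) = h + h**2 (u(o, h) = h + h*h = h + h**2)
Q(q, l) = sqrt(q + l*(1 + l)) (Q(q, l) = sqrt(l*(1 + l) + q) = sqrt(q + l*(1 + l)))
t(Z, d) = d + d**2
1/t(117 - 30, Q(7, -5 - 4)) = 1/(sqrt(7 + (-5 - 4)*(1 + (-5 - 4)))*(1 + sqrt(7 + (-5 - 4)*(1 + (-5 - 4))))) = 1/(sqrt(7 - 9*(1 - 9))*(1 + sqrt(7 - 9*(1 - 9)))) = 1/(sqrt(7 - 9*(-8))*(1 + sqrt(7 - 9*(-8)))) = 1/(sqrt(7 + 72)*(1 + sqrt(7 + 72))) = 1/(sqrt(79)*(1 + sqrt(79))) = sqrt(79)/(79*(1 + sqrt(79)))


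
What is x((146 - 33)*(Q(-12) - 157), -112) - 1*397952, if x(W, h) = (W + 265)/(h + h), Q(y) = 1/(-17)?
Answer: -1515104011/3808 ≈ -3.9787e+5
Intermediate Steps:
Q(y) = -1/17
x(W, h) = (265 + W)/(2*h) (x(W, h) = (265 + W)/((2*h)) = (265 + W)*(1/(2*h)) = (265 + W)/(2*h))
x((146 - 33)*(Q(-12) - 157), -112) - 1*397952 = (½)*(265 + (146 - 33)*(-1/17 - 157))/(-112) - 1*397952 = (½)*(-1/112)*(265 + 113*(-2670/17)) - 397952 = (½)*(-1/112)*(265 - 301710/17) - 397952 = (½)*(-1/112)*(-297205/17) - 397952 = 297205/3808 - 397952 = -1515104011/3808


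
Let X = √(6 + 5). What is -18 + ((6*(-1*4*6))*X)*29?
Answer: -18 - 4176*√11 ≈ -13868.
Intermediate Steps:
X = √11 ≈ 3.3166
-18 + ((6*(-1*4*6))*X)*29 = -18 + ((6*(-1*4*6))*√11)*29 = -18 + ((6*(-4*6))*√11)*29 = -18 + ((6*(-24))*√11)*29 = -18 - 144*√11*29 = -18 - 4176*√11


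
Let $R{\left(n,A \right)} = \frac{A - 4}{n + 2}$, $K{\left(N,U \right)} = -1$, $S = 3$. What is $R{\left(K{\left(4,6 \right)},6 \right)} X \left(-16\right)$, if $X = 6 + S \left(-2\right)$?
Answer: $0$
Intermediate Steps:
$X = 0$ ($X = 6 + 3 \left(-2\right) = 6 - 6 = 0$)
$R{\left(n,A \right)} = \frac{-4 + A}{2 + n}$
$R{\left(K{\left(4,6 \right)},6 \right)} X \left(-16\right) = \frac{-4 + 6}{2 - 1} \cdot 0 \left(-16\right) = 1^{-1} \cdot 2 \cdot 0 \left(-16\right) = 1 \cdot 2 \cdot 0 \left(-16\right) = 2 \cdot 0 \left(-16\right) = 0 \left(-16\right) = 0$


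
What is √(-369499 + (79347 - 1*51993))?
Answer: I*√342145 ≈ 584.93*I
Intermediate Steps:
√(-369499 + (79347 - 1*51993)) = √(-369499 + (79347 - 51993)) = √(-369499 + 27354) = √(-342145) = I*√342145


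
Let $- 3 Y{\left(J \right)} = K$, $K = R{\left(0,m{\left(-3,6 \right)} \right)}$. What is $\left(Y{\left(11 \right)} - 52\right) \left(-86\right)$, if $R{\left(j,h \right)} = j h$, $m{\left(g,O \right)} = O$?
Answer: $4472$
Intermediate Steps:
$R{\left(j,h \right)} = h j$
$K = 0$ ($K = 6 \cdot 0 = 0$)
$Y{\left(J \right)} = 0$ ($Y{\left(J \right)} = \left(- \frac{1}{3}\right) 0 = 0$)
$\left(Y{\left(11 \right)} - 52\right) \left(-86\right) = \left(0 - 52\right) \left(-86\right) = \left(-52\right) \left(-86\right) = 4472$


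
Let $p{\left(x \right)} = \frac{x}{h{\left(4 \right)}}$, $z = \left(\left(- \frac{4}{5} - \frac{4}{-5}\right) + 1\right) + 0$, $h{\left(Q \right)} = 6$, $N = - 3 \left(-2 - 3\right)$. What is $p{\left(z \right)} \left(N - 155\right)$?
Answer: $- \frac{70}{3} \approx -23.333$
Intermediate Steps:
$N = 15$ ($N = \left(-3\right) \left(-5\right) = 15$)
$z = 1$ ($z = \left(\left(\left(-4\right) \frac{1}{5} - - \frac{4}{5}\right) + 1\right) + 0 = \left(\left(- \frac{4}{5} + \frac{4}{5}\right) + 1\right) + 0 = \left(0 + 1\right) + 0 = 1 + 0 = 1$)
$p{\left(x \right)} = \frac{x}{6}$
$p{\left(z \right)} \left(N - 155\right) = \frac{1}{6} \cdot 1 \left(15 - 155\right) = \frac{1}{6} \left(-140\right) = - \frac{70}{3}$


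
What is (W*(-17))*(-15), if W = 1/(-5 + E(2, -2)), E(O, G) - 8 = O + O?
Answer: 255/7 ≈ 36.429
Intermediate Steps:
E(O, G) = 8 + 2*O (E(O, G) = 8 + (O + O) = 8 + 2*O)
W = 1/7 (W = 1/(-5 + (8 + 2*2)) = 1/(-5 + (8 + 4)) = 1/(-5 + 12) = 1/7 ≈ 0.14286)
(W*(-17))*(-15) = ((1/7)*(-17))*(-15) = -17/7*(-15) = 255/7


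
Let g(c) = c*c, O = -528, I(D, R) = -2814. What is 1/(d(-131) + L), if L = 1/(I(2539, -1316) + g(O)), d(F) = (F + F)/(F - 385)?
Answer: 5933355/3012694 ≈ 1.9695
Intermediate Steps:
g(c) = c²
d(F) = 2*F/(-385 + F) (d(F) = (2*F)/(-385 + F) = 2*F/(-385 + F))
L = 1/275970 (L = 1/(-2814 + (-528)²) = 1/(-2814 + 278784) = 1/275970 ≈ 3.6236e-6)
1/(d(-131) + L) = 1/(2*(-131)/(-385 - 131) + 1/275970) = 1/(2*(-131)/(-516) + 1/275970) = 1/(2*(-131)*(-1/516) + 1/275970) = 1/(131/258 + 1/275970) = 1/(3012694/5933355) = 5933355/3012694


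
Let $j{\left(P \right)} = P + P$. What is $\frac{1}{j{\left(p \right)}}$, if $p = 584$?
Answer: $\frac{1}{1168} \approx 0.00085616$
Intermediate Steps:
$j{\left(P \right)} = 2 P$
$\frac{1}{j{\left(p \right)}} = \frac{1}{2 \cdot 584} = \frac{1}{1168}$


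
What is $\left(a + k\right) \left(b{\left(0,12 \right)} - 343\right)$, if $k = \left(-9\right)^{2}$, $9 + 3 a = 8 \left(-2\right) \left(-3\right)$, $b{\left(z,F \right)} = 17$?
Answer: $-30644$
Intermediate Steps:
$a = 13$ ($a = -3 + \frac{8 \left(-2\right) \left(-3\right)}{3} = -3 + \frac{\left(-16\right) \left(-3\right)}{3} = -3 + \frac{1}{3} \cdot 48 = -3 + 16 = 13$)
$k = 81$
$\left(a + k\right) \left(b{\left(0,12 \right)} - 343\right) = \left(13 + 81\right) \left(17 - 343\right) = 94 \left(-326\right) = -30644$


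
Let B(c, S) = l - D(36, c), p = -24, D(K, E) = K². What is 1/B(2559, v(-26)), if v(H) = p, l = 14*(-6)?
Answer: -1/1380 ≈ -0.00072464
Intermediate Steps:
l = -84
v(H) = -24
B(c, S) = -1380 (B(c, S) = -84 - 1*36² = -84 - 1*1296 = -84 - 1296 = -1380)
1/B(2559, v(-26)) = 1/(-1380) = -1/1380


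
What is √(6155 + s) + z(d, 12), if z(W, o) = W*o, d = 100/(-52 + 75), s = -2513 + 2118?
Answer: 1200/23 + 24*√10 ≈ 128.07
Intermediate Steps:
s = -395
d = 100/23 ≈ 4.3478
√(6155 + s) + z(d, 12) = √(6155 - 395) + (100/23)*12 = √5760 + 1200/23 = 24*√10 + 1200/23 = 1200/23 + 24*√10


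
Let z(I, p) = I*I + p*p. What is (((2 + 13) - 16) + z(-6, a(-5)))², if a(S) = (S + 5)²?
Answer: 1225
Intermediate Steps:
a(S) = (5 + S)²
z(I, p) = I² + p²
(((2 + 13) - 16) + z(-6, a(-5)))² = (((2 + 13) - 16) + ((-6)² + ((5 - 5)²)²))² = ((15 - 16) + (36 + (0²)²))² = (-1 + (36 + 0²))² = (-1 + (36 + 0))² = (-1 + 36)² = 35² = 1225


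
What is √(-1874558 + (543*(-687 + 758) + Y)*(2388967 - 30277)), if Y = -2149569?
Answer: I*√4979234203598 ≈ 2.2314e+6*I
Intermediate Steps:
√(-1874558 + (543*(-687 + 758) + Y)*(2388967 - 30277)) = √(-1874558 + (543*(-687 + 758) - 2149569)*(2388967 - 30277)) = √(-1874558 + (543*71 - 2149569)*2358690) = √(-1874558 + (38553 - 2149569)*2358690) = √(-1874558 - 2111016*2358690) = √(-1874558 - 4979232329040) = √(-4979234203598) = I*√4979234203598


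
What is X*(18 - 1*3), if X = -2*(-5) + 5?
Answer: 225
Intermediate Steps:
X = 15 (X = 10 + 5 = 15)
X*(18 - 1*3) = 15*(18 - 1*3) = 15*(18 - 3) = 15*15 = 225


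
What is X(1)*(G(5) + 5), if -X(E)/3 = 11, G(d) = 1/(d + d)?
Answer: -1683/10 ≈ -168.30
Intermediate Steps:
G(d) = 1/(2*d)
X(E) = -33 (X(E) = -3*11 = -33)
X(1)*(G(5) + 5) = -33*((½)/5 + 5) = -33*((½)*(⅕) + 5) = -33*(⅒ + 5) = -33*51/10 = -1683/10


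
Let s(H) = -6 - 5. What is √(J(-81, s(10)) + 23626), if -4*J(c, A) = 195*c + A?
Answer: √110310/2 ≈ 166.06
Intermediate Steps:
s(H) = -11
J(c, A) = -195*c/4 - A/4 (J(c, A) = -(195*c + A)/4 = -(A + 195*c)/4 = -195*c/4 - A/4)
√(J(-81, s(10)) + 23626) = √((-195/4*(-81) - ¼*(-11)) + 23626) = √((15795/4 + 11/4) + 23626) = √(7903/2 + 23626) = √(55155/2) = √110310/2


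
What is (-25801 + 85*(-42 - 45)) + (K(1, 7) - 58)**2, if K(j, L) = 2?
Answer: -30060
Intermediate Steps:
(-25801 + 85*(-42 - 45)) + (K(1, 7) - 58)**2 = (-25801 + 85*(-42 - 45)) + (2 - 58)**2 = (-25801 + 85*(-87)) + (-56)**2 = (-25801 - 7395) + 3136 = -33196 + 3136 = -30060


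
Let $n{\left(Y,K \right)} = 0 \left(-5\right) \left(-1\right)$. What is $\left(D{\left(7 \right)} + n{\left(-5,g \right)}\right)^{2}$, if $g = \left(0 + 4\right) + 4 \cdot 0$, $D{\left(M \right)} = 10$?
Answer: $100$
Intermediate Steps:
$g = 4$ ($g = 4 + 0 = 4$)
$n{\left(Y,K \right)} = 0$ ($n{\left(Y,K \right)} = 0 \left(-1\right) = 0$)
$\left(D{\left(7 \right)} + n{\left(-5,g \right)}\right)^{2} = \left(10 + 0\right)^{2} = 10^{2} = 100$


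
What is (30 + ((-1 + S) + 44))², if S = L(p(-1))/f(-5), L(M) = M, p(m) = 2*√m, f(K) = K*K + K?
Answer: (730 + I)²/100 ≈ 5329.0 + 14.6*I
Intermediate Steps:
f(K) = K + K² (f(K) = K² + K = K + K²)
S = I/10 (S = (2*√(-1))/((-5*(1 - 5))) = (2*I)/((-5*(-4))) = (2*I)/20 = (2*I)*(1/20) = I/10 ≈ 0.1*I)
(30 + ((-1 + S) + 44))² = (30 + ((-1 + I/10) + 44))² = (30 + (43 + I/10))² = (73 + I/10)²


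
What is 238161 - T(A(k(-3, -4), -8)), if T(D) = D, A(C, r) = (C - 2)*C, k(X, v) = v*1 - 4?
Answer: 238081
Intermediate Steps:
k(X, v) = -4 + v (k(X, v) = v - 4 = -4 + v)
A(C, r) = C*(-2 + C) (A(C, r) = (-2 + C)*C = C*(-2 + C))
238161 - T(A(k(-3, -4), -8)) = 238161 - (-4 - 4)*(-2 + (-4 - 4)) = 238161 - (-8)*(-2 - 8) = 238161 - (-8)*(-10) = 238161 - 1*80 = 238161 - 80 = 238081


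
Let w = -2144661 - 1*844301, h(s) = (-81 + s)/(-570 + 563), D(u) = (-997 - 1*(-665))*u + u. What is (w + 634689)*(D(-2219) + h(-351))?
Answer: -12105330396415/7 ≈ -1.7293e+12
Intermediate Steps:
D(u) = -331*u (D(u) = (-997 + 665)*u + u = -332*u + u = -331*u)
h(s) = 81/7 - s/7 (h(s) = (-81 + s)/(-7) = (-81 + s)*(-1/7) = 81/7 - s/7)
w = -2988962 (w = -2144661 - 844301 = -2988962)
(w + 634689)*(D(-2219) + h(-351)) = (-2988962 + 634689)*(-331*(-2219) + (81/7 - 1/7*(-351))) = -2354273*(734489 + (81/7 + 351/7)) = -2354273*(734489 + 432/7) = -2354273*5141855/7 = -12105330396415/7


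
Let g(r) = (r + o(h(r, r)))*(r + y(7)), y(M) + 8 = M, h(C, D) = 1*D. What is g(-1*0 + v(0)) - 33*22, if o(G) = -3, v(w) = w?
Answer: -723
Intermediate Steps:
h(C, D) = D
y(M) = -8 + M
g(r) = (-1 + r)*(-3 + r) (g(r) = (r - 3)*(r + (-8 + 7)) = (-3 + r)*(r - 1) = (-3 + r)*(-1 + r) = (-1 + r)*(-3 + r))
g(-1*0 + v(0)) - 33*22 = (3 + (-1*0 + 0)² - 4*(-1*0 + 0)) - 33*22 = (3 + (0 + 0)² - 4*(0 + 0)) - 726 = (3 + 0² - 4*0) - 726 = (3 + 0 + 0) - 726 = 3 - 726 = -723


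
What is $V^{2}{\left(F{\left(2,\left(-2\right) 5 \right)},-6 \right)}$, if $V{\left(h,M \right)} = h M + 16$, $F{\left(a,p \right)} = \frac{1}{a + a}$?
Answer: $\frac{841}{4} \approx 210.25$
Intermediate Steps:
$F{\left(a,p \right)} = \frac{1}{2 a}$
$V{\left(h,M \right)} = 16 + M h$ ($V{\left(h,M \right)} = M h + 16 = 16 + M h$)
$V^{2}{\left(F{\left(2,\left(-2\right) 5 \right)},-6 \right)} = \left(16 - 6 \frac{1}{2 \cdot 2}\right)^{2} = \left(16 - 6 \cdot \frac{1}{2} \cdot \frac{1}{2}\right)^{2} = \left(16 - \frac{3}{2}\right)^{2} = \left(\frac{29}{2}\right)^{2} = \frac{841}{4}$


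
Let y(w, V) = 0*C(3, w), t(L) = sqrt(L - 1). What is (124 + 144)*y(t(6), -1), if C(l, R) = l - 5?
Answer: 0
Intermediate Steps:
C(l, R) = -5 + l
t(L) = sqrt(-1 + L)
y(w, V) = 0 (y(w, V) = 0*(-5 + 3) = 0*(-2) = 0)
(124 + 144)*y(t(6), -1) = (124 + 144)*0 = 268*0 = 0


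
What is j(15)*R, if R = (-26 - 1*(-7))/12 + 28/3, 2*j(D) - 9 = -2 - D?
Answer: -31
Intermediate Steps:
j(D) = 7/2 - D/2 (j(D) = 9/2 + (-2 - D)/2 = 9/2 + (-1 - D/2) = 7/2 - D/2)
R = 31/4 (R = (-26 + 7)*(1/12) + 28*(⅓) = -19*1/12 + 28/3 = -19/12 + 28/3 = 31/4 ≈ 7.7500)
j(15)*R = (7/2 - ½*15)*(31/4) = (7/2 - 15/2)*(31/4) = -4*31/4 = -31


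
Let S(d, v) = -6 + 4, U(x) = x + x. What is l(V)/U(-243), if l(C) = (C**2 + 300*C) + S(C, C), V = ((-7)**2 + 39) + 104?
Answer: -47231/243 ≈ -194.37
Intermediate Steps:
U(x) = 2*x
V = 192 (V = (49 + 39) + 104 = 88 + 104 = 192)
S(d, v) = -2
l(C) = -2 + C**2 + 300*C (l(C) = (C**2 + 300*C) - 2 = -2 + C**2 + 300*C)
l(V)/U(-243) = (-2 + 192**2 + 300*192)/((2*(-243))) = (-2 + 36864 + 57600)/(-486) = 94462*(-1/486) = -47231/243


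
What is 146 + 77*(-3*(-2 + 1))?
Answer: 377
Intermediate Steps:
146 + 77*(-3*(-2 + 1)) = 146 + 77*(-3*(-1)) = 146 + 77*3 = 146 + 231 = 377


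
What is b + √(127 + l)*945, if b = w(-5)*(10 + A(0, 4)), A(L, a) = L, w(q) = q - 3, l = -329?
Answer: -80 + 945*I*√202 ≈ -80.0 + 13431.0*I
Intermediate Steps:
w(q) = -3 + q
b = -80 (b = (-3 - 5)*(10 + 0) = -8*10 = -80)
b + √(127 + l)*945 = -80 + √(127 - 329)*945 = -80 + √(-202)*945 = -80 + (I*√202)*945 = -80 + 945*I*√202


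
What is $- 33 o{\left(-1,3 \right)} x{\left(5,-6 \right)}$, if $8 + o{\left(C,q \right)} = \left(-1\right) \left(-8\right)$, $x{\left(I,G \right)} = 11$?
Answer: $0$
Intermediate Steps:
$o{\left(C,q \right)} = 0$ ($o{\left(C,q \right)} = -8 - -8 = -8 + 8 = 0$)
$- 33 o{\left(-1,3 \right)} x{\left(5,-6 \right)} = \left(-33\right) 0 \cdot 11 = 0 \cdot 11 = 0$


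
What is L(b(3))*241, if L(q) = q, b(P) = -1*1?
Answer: -241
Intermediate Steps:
b(P) = -1
L(b(3))*241 = -1*241 = -241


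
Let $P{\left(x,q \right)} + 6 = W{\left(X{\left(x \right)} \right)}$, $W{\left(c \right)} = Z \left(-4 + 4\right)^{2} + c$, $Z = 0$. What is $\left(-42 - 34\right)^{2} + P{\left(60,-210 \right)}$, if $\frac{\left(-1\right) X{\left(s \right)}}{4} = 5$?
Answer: $5750$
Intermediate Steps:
$X{\left(s \right)} = -20$ ($X{\left(s \right)} = \left(-4\right) 5 = -20$)
$W{\left(c \right)} = c$ ($W{\left(c \right)} = 0 \left(-4 + 4\right)^{2} + c = 0 \cdot 0^{2} + c = 0 \cdot 0 + c = 0 + c = c$)
$P{\left(x,q \right)} = -26$ ($P{\left(x,q \right)} = -6 - 20 = -26$)
$\left(-42 - 34\right)^{2} + P{\left(60,-210 \right)} = \left(-42 - 34\right)^{2} - 26 = \left(-76\right)^{2} - 26 = 5776 - 26 = 5750$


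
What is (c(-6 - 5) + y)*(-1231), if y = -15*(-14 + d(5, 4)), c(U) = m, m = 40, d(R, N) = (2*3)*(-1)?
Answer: -418540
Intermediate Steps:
d(R, N) = -6 (d(R, N) = 6*(-1) = -6)
c(U) = 40
y = 300 (y = -15*(-14 - 6) = -15*(-20) = 300)
(c(-6 - 5) + y)*(-1231) = (40 + 300)*(-1231) = 340*(-1231) = -418540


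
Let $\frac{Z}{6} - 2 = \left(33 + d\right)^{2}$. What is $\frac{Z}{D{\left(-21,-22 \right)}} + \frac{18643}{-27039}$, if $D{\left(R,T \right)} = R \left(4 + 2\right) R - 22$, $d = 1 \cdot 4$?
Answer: $\frac{86751791}{35475168} \approx 2.4454$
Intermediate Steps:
$d = 4$
$Z = 8226$ ($Z = 12 + 6 \left(33 + 4\right)^{2} = 12 + 6 \cdot 37^{2} = 12 + 6 \cdot 1369 = 12 + 8214 = 8226$)
$D{\left(R,T \right)} = -22 + 6 R^{2}$ ($D{\left(R,T \right)} = R 6 R - 22 = 6 R R - 22 = 6 R^{2} - 22 = -22 + 6 R^{2}$)
$\frac{Z}{D{\left(-21,-22 \right)}} + \frac{18643}{-27039} = \frac{8226}{-22 + 6 \left(-21\right)^{2}} + \frac{18643}{-27039} = \frac{8226}{-22 + 6 \cdot 441} + 18643 \left(- \frac{1}{27039}\right) = \frac{8226}{-22 + 2646} - \frac{18643}{27039} = \frac{8226}{2624} - \frac{18643}{27039} = 8226 \cdot \frac{1}{2624} - \frac{18643}{27039} = \frac{4113}{1312} - \frac{18643}{27039} = \frac{86751791}{35475168}$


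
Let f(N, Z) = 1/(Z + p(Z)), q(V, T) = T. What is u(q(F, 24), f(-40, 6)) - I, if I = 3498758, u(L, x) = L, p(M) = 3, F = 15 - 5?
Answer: -3498734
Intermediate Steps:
F = 10
f(N, Z) = 1/(3 + Z) (f(N, Z) = 1/(Z + 3) = 1/(3 + Z))
u(q(F, 24), f(-40, 6)) - I = 24 - 1*3498758 = 24 - 3498758 = -3498734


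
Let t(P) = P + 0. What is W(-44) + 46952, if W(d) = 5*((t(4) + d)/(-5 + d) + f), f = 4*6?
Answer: 2306728/49 ≈ 47076.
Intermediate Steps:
t(P) = P
f = 24
W(d) = 120 + 5*(4 + d)/(-5 + d) (W(d) = 5*((4 + d)/(-5 + d) + 24) = 5*(24 + (4 + d)/(-5 + d)) = 120 + 5*(4 + d)/(-5 + d))
W(-44) + 46952 = 5*(-116 + 25*(-44))/(-5 - 44) + 46952 = 5*(-116 - 1100)/(-49) + 46952 = 5*(-1/49)*(-1216) + 46952 = 6080/49 + 46952 = 2306728/49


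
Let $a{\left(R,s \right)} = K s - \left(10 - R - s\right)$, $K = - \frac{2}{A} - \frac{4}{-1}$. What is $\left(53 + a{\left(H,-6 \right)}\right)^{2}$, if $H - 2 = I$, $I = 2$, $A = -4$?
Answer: $196$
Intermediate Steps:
$H = 4$ ($H = 2 + 2 = 4$)
$K = \frac{9}{2}$ ($K = - \frac{2}{-4} - \frac{4}{-1} = \left(-2\right) \left(- \frac{1}{4}\right) - -4 = \frac{1}{2} + 4 = \frac{9}{2} \approx 4.5$)
$a{\left(R,s \right)} = -10 + R + \frac{11 s}{2}$ ($a{\left(R,s \right)} = \frac{9 s}{2} - \left(10 - R - s\right) = \frac{9 s}{2} + \left(-10 + R + s\right) = -10 + R + \frac{11 s}{2}$)
$\left(53 + a{\left(H,-6 \right)}\right)^{2} = \left(53 + \left(-10 + 4 + \frac{11}{2} \left(-6\right)\right)\right)^{2} = \left(53 - 39\right)^{2} = 14^{2} = 196$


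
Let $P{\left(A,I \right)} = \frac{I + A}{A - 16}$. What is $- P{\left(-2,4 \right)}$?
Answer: $\frac{1}{9} \approx 0.11111$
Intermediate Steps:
$P{\left(A,I \right)} = \frac{A + I}{-16 + A}$
$- P{\left(-2,4 \right)} = - \frac{-2 + 4}{-16 - 2} = - \frac{2}{-18} = - \frac{\left(-1\right) 2}{18} = \left(-1\right) \left(- \frac{1}{9}\right) = \frac{1}{9}$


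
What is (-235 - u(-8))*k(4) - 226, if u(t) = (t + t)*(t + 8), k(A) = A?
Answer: -1166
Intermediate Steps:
u(t) = 2*t*(8 + t) (u(t) = (2*t)*(8 + t) = 2*t*(8 + t))
(-235 - u(-8))*k(4) - 226 = (-235 - 2*(-8)*(8 - 8))*4 - 226 = (-235 - 2*(-8)*0)*4 - 226 = (-235 - 1*0)*4 - 226 = (-235 + 0)*4 - 226 = -235*4 - 226 = -940 - 226 = -1166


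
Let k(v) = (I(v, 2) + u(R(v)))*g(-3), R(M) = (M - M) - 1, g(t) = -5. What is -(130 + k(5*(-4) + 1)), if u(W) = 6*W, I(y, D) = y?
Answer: -255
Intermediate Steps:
R(M) = -1 (R(M) = 0 - 1 = -1)
k(v) = 30 - 5*v (k(v) = (v + 6*(-1))*(-5) = (v - 6)*(-5) = (-6 + v)*(-5) = 30 - 5*v)
-(130 + k(5*(-4) + 1)) = -(130 + (30 - 5*(5*(-4) + 1))) = -(130 + (30 - 5*(-20 + 1))) = -(130 + (30 - 5*(-19))) = -(130 + (30 + 95)) = -(130 + 125) = -1*255 = -255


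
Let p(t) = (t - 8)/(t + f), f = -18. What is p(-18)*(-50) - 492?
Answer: -4753/9 ≈ -528.11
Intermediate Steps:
p(t) = (-8 + t)/(-18 + t) (p(t) = (t - 8)/(t - 18) = (-8 + t)/(-18 + t))
p(-18)*(-50) - 492 = ((-8 - 18)/(-18 - 18))*(-50) - 492 = (-26/(-36))*(-50) - 492 = -1/36*(-26)*(-50) - 492 = (13/18)*(-50) - 492 = -325/9 - 492 = -4753/9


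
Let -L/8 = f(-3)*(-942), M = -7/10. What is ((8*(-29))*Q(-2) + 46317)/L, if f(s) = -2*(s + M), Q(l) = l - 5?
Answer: 239705/278832 ≈ 0.85968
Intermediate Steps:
Q(l) = -5 + l
M = -7/10 (M = -7*1/10 = -7/10 ≈ -0.70000)
f(s) = 7/5 - 2*s (f(s) = -2*(s - 7/10) = -2*(-7/10 + s) = 7/5 - 2*s)
L = 278832/5 (L = -8*(7/5 - 2*(-3))*(-942) = -8*(7/5 + 6)*(-942) = -296*(-942)/5 = -8*(-34854/5) = 278832/5 ≈ 55766.)
((8*(-29))*Q(-2) + 46317)/L = ((8*(-29))*(-5 - 2) + 46317)/(278832/5) = (-232*(-7) + 46317)*(5/278832) = (1624 + 46317)*(5/278832) = 47941*(5/278832) = 239705/278832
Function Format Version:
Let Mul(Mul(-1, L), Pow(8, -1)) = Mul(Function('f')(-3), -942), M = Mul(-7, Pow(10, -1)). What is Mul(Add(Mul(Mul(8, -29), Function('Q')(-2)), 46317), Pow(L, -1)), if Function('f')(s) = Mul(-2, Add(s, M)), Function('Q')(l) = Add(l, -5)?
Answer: Rational(239705, 278832) ≈ 0.85968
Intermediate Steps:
Function('Q')(l) = Add(-5, l)
M = Rational(-7, 10) (M = Mul(-7, Rational(1, 10)) = Rational(-7, 10) ≈ -0.70000)
Function('f')(s) = Add(Rational(7, 5), Mul(-2, s)) (Function('f')(s) = Mul(-2, Add(s, Rational(-7, 10))) = Mul(-2, Add(Rational(-7, 10), s)) = Add(Rational(7, 5), Mul(-2, s)))
L = Rational(278832, 5) (L = Mul(-8, Mul(Add(Rational(7, 5), Mul(-2, -3)), -942)) = Mul(-8, Mul(Add(Rational(7, 5), 6), -942)) = Mul(-8, Mul(Rational(37, 5), -942)) = Mul(-8, Rational(-34854, 5)) = Rational(278832, 5) ≈ 55766.)
Mul(Add(Mul(Mul(8, -29), Function('Q')(-2)), 46317), Pow(L, -1)) = Mul(Add(Mul(Mul(8, -29), Add(-5, -2)), 46317), Pow(Rational(278832, 5), -1)) = Mul(Add(Mul(-232, -7), 46317), Rational(5, 278832)) = Mul(Add(1624, 46317), Rational(5, 278832)) = Mul(47941, Rational(5, 278832)) = Rational(239705, 278832)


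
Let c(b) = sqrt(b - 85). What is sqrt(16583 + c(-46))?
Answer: sqrt(16583 + I*sqrt(131)) ≈ 128.77 + 0.0444*I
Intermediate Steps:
c(b) = sqrt(-85 + b)
sqrt(16583 + c(-46)) = sqrt(16583 + sqrt(-85 - 46)) = sqrt(16583 + sqrt(-131)) = sqrt(16583 + I*sqrt(131))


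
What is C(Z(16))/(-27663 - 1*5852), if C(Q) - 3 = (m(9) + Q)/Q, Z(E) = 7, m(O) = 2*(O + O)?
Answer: -64/234605 ≈ -0.00027280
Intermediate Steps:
m(O) = 4*O (m(O) = 2*(2*O) = 4*O)
C(Q) = 3 + (36 + Q)/Q (C(Q) = 3 + (4*9 + Q)/Q = 3 + (36 + Q)/Q)
C(Z(16))/(-27663 - 1*5852) = (4 + 36/7)/(-27663 - 1*5852) = (4 + 36*(⅐))/(-27663 - 5852) = (4 + 36/7)/(-33515) = (64/7)*(-1/33515) = -64/234605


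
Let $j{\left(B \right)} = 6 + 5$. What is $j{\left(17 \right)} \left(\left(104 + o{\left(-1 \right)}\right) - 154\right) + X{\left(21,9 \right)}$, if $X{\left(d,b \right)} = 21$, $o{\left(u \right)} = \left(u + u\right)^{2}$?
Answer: $-485$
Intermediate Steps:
$j{\left(B \right)} = 11$
$o{\left(u \right)} = 4 u^{2}$ ($o{\left(u \right)} = \left(2 u\right)^{2} = 4 u^{2}$)
$j{\left(17 \right)} \left(\left(104 + o{\left(-1 \right)}\right) - 154\right) + X{\left(21,9 \right)} = 11 \left(\left(104 + 4 \left(-1\right)^{2}\right) - 154\right) + 21 = 11 \left(\left(104 + 4 \cdot 1\right) - 154\right) + 21 = 11 \left(\left(104 + 4\right) - 154\right) + 21 = 11 \left(108 - 154\right) + 21 = 11 \left(-46\right) + 21 = -506 + 21 = -485$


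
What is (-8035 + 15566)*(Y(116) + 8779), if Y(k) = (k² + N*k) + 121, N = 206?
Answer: 348323812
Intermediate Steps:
Y(k) = 121 + k² + 206*k (Y(k) = (k² + 206*k) + 121 = 121 + k² + 206*k)
(-8035 + 15566)*(Y(116) + 8779) = (-8035 + 15566)*((121 + 116² + 206*116) + 8779) = 7531*((121 + 13456 + 23896) + 8779) = 7531*(37473 + 8779) = 7531*46252 = 348323812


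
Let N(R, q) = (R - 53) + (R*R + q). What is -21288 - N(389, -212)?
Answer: -172733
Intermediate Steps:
N(R, q) = -53 + R + q + R² (N(R, q) = (-53 + R) + (R² + q) = (-53 + R) + (q + R²) = -53 + R + q + R²)
-21288 - N(389, -212) = -21288 - (-53 + 389 - 212 + 389²) = -21288 - (-53 + 389 - 212 + 151321) = -21288 - 1*151445 = -21288 - 151445 = -172733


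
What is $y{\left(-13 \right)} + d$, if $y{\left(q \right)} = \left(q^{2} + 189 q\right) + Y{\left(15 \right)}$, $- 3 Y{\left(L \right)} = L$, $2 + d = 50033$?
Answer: $47738$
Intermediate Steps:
$d = 50031$ ($d = -2 + 50033 = 50031$)
$Y{\left(L \right)} = - \frac{L}{3}$
$y{\left(q \right)} = -5 + q^{2} + 189 q$ ($y{\left(q \right)} = \left(q^{2} + 189 q\right) - 5 = -5 + q^{2} + 189 q$)
$y{\left(-13 \right)} + d = \left(-5 + \left(-13\right)^{2} + 189 \left(-13\right)\right) + 50031 = \left(-5 + 169 - 2457\right) + 50031 = -2293 + 50031 = 47738$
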